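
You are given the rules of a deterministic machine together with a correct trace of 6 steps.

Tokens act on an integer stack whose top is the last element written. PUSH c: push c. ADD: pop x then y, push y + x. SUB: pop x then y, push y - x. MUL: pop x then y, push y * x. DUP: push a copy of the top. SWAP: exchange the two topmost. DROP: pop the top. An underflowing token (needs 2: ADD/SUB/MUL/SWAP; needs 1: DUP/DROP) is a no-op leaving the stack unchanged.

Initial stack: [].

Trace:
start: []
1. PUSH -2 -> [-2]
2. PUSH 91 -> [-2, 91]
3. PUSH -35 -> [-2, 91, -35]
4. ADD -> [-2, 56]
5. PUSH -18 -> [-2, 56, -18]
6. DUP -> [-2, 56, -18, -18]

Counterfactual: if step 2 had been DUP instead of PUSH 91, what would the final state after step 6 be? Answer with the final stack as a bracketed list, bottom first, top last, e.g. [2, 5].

(re-executing from step 2 with the substitution; state before step 2: [-2])
2. DUP -> [-2, -2]
3. PUSH -35 -> [-2, -2, -35]
4. ADD -> [-2, -37]
5. PUSH -18 -> [-2, -37, -18]
6. DUP -> [-2, -37, -18, -18]

[-2, -37, -18, -18]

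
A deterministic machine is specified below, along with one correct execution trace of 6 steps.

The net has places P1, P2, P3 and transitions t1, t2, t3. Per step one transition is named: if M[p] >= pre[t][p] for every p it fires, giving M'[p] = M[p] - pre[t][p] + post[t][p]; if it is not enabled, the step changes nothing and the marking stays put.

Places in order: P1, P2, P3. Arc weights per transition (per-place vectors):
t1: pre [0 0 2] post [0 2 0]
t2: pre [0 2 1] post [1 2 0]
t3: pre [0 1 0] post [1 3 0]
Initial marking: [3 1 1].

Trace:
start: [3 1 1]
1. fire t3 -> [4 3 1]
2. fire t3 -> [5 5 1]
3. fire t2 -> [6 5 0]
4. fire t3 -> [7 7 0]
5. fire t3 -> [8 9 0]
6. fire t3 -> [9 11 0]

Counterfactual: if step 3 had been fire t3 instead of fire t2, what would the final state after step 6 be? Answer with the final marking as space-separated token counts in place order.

(re-executing from step 3 with the substitution; state before step 3: [5 5 1])
3. fire t3 -> [6 7 1]
4. fire t3 -> [7 9 1]
5. fire t3 -> [8 11 1]
6. fire t3 -> [9 13 1]

9 13 1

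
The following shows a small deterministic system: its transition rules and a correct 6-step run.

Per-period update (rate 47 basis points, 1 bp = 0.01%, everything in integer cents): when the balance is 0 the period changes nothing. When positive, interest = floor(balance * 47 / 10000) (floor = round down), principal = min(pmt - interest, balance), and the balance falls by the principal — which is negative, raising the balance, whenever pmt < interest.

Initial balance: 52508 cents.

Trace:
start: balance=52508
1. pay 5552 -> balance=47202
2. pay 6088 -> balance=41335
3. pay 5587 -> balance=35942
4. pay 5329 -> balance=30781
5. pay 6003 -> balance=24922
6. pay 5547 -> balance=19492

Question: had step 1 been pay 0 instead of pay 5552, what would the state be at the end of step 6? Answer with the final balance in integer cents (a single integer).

25176

(re-executing from step 1 with the substitution; state before step 1: balance=52508)
1. pay 0 -> balance=52754
2. pay 6088 -> balance=46913
3. pay 5587 -> balance=41546
4. pay 5329 -> balance=36412
5. pay 6003 -> balance=30580
6. pay 5547 -> balance=25176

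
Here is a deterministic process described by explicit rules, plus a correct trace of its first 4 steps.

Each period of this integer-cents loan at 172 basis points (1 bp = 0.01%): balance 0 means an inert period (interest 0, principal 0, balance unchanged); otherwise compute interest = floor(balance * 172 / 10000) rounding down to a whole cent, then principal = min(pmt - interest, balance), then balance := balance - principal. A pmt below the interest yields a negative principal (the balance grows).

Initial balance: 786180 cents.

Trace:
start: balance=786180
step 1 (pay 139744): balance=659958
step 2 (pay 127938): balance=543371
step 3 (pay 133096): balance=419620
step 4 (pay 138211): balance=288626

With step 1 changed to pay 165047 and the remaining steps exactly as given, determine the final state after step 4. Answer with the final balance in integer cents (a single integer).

(re-executing from step 1 with the substitution; state before step 1: balance=786180)
step 1 (pay 165047): balance=634655
step 2 (pay 127938): balance=517633
step 3 (pay 133096): balance=393440
step 4 (pay 138211): balance=261996

261996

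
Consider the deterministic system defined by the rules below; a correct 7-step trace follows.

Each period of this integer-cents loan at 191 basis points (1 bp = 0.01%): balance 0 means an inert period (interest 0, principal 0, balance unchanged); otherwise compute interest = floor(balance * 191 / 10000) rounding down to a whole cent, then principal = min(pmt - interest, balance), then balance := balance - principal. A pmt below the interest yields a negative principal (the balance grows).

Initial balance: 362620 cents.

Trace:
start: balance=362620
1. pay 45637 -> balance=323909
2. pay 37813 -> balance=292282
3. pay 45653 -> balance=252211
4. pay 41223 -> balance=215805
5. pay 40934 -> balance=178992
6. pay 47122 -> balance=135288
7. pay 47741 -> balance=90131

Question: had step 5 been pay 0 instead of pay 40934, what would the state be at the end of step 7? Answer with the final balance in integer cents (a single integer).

132643

(re-executing from step 5 with the substitution; state before step 5: balance=215805)
5. pay 0 -> balance=219926
6. pay 47122 -> balance=177004
7. pay 47741 -> balance=132643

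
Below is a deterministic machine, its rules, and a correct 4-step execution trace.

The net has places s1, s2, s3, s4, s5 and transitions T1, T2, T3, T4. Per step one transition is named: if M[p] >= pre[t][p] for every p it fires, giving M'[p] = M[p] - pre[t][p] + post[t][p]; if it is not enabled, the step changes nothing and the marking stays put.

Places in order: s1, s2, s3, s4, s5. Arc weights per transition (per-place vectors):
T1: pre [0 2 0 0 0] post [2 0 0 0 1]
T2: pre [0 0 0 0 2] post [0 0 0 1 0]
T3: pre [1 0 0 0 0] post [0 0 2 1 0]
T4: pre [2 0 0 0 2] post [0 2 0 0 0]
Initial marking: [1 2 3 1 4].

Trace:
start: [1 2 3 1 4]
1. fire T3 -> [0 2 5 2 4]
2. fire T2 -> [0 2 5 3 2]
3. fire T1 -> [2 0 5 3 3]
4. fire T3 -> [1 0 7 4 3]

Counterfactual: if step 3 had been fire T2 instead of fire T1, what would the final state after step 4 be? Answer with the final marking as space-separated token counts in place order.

0 2 5 4 0

(re-executing from step 3 with the substitution; state before step 3: [0 2 5 3 2])
3. fire T2 -> [0 2 5 4 0]
4. fire T3 -> [0 2 5 4 0]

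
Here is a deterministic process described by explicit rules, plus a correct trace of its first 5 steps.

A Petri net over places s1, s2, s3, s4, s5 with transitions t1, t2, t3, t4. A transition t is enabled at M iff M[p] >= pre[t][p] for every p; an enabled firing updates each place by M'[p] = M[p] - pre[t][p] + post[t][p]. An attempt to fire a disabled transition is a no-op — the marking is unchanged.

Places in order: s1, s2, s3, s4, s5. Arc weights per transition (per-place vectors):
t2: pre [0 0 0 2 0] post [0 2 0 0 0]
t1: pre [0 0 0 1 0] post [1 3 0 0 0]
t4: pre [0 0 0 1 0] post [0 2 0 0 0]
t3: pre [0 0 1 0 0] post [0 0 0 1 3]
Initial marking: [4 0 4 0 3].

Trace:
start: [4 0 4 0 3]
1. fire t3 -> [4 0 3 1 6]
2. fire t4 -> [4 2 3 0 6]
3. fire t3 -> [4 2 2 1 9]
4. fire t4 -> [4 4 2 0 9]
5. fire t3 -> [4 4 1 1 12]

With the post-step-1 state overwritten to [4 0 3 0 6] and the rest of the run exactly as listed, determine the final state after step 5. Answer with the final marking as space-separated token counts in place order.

state after step 1 := [4 0 3 0 6]
2. fire t4 -> [4 0 3 0 6]
3. fire t3 -> [4 0 2 1 9]
4. fire t4 -> [4 2 2 0 9]
5. fire t3 -> [4 2 1 1 12]

4 2 1 1 12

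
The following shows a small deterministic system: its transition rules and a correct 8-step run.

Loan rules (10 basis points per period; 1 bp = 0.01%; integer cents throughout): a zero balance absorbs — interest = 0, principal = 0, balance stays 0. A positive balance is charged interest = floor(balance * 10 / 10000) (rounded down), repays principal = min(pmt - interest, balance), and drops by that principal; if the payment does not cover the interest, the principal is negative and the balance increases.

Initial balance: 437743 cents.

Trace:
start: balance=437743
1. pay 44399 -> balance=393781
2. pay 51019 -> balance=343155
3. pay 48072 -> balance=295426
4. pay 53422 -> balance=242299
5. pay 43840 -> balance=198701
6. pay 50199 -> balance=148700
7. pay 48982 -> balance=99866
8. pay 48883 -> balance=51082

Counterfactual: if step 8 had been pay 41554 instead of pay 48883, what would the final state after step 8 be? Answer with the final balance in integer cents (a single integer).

58411

(re-executing from step 8 with the substitution; state before step 8: balance=99866)
8. pay 41554 -> balance=58411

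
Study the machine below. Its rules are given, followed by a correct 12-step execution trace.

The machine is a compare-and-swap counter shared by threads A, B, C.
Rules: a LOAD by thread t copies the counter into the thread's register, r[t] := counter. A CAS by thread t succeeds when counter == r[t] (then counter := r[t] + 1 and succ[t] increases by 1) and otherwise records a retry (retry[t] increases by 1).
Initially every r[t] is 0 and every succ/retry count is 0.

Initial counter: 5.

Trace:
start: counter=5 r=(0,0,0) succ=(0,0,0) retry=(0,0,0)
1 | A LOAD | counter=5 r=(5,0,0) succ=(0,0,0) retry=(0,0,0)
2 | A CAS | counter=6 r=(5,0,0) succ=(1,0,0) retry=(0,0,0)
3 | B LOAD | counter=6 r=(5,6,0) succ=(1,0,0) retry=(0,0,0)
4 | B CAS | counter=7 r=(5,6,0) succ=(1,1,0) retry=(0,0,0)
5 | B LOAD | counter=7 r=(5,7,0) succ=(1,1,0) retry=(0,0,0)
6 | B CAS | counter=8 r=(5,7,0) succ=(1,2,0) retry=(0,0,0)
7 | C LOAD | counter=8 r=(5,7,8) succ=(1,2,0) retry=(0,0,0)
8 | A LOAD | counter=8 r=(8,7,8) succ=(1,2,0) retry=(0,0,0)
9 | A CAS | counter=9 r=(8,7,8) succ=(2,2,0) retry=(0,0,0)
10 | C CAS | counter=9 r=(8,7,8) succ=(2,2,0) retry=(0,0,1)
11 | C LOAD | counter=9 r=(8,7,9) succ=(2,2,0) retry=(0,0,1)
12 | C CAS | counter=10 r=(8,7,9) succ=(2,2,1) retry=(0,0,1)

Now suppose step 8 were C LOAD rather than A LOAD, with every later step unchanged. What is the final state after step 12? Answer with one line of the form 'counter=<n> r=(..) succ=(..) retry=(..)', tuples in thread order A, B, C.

counter=10 r=(5,7,9) succ=(1,2,2) retry=(1,0,0)

(re-executing from step 8 with the substitution; state before step 8: counter=8 r=(5,7,8) succ=(1,2,0) retry=(0,0,0))
8 | C LOAD | counter=8 r=(5,7,8) succ=(1,2,0) retry=(0,0,0)
9 | A CAS | counter=8 r=(5,7,8) succ=(1,2,0) retry=(1,0,0)
10 | C CAS | counter=9 r=(5,7,8) succ=(1,2,1) retry=(1,0,0)
11 | C LOAD | counter=9 r=(5,7,9) succ=(1,2,1) retry=(1,0,0)
12 | C CAS | counter=10 r=(5,7,9) succ=(1,2,2) retry=(1,0,0)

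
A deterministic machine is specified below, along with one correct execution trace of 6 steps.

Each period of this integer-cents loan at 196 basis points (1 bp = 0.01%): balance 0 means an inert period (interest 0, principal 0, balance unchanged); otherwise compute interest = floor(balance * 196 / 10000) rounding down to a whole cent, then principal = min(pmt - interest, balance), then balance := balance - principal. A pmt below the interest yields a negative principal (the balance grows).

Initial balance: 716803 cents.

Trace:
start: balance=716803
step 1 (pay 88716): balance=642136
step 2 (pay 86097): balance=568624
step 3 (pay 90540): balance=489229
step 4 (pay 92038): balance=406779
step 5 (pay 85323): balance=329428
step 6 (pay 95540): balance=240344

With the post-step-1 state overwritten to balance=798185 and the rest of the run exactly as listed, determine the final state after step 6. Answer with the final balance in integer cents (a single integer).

state after step 1 := balance=798185
step 2 (pay 86097): balance=727732
step 3 (pay 90540): balance=651455
step 4 (pay 92038): balance=572185
step 5 (pay 85323): balance=498076
step 6 (pay 95540): balance=412298

412298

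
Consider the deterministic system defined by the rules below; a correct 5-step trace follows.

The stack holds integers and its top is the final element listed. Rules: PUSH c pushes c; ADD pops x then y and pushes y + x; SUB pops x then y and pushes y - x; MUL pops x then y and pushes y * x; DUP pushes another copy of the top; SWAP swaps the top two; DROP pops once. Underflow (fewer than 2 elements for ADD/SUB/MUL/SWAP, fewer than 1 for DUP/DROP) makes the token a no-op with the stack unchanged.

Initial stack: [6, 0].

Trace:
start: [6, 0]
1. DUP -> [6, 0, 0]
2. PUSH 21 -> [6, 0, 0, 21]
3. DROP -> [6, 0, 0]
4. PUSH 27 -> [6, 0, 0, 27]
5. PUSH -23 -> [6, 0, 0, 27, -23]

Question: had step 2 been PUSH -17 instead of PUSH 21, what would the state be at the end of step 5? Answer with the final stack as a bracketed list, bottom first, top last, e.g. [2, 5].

(re-executing from step 2 with the substitution; state before step 2: [6, 0, 0])
2. PUSH -17 -> [6, 0, 0, -17]
3. DROP -> [6, 0, 0]
4. PUSH 27 -> [6, 0, 0, 27]
5. PUSH -23 -> [6, 0, 0, 27, -23]

[6, 0, 0, 27, -23]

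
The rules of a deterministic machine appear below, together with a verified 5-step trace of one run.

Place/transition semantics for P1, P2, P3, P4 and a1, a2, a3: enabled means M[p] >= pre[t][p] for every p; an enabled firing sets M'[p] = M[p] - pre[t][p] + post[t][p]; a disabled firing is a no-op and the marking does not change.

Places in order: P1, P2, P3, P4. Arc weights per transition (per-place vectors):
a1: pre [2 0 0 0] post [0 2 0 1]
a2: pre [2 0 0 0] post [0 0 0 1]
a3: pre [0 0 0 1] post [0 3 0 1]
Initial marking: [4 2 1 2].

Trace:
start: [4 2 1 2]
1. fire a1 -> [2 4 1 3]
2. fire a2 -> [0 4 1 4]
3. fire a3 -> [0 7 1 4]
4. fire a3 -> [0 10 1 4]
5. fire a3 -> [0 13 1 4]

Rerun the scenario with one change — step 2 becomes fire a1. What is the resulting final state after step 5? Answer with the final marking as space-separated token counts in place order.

(re-executing from step 2 with the substitution; state before step 2: [2 4 1 3])
2. fire a1 -> [0 6 1 4]
3. fire a3 -> [0 9 1 4]
4. fire a3 -> [0 12 1 4]
5. fire a3 -> [0 15 1 4]

0 15 1 4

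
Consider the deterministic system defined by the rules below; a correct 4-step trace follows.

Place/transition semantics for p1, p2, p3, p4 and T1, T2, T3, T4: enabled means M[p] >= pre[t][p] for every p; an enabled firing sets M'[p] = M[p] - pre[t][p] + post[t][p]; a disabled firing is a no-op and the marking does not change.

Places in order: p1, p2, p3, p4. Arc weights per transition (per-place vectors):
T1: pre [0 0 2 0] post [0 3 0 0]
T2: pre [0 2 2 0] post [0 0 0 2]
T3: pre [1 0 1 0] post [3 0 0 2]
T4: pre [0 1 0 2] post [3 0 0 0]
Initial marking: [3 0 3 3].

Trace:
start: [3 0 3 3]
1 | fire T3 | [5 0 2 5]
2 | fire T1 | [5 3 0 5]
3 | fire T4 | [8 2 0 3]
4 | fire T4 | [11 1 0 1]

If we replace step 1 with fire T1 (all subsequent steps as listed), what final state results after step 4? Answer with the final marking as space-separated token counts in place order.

(re-executing from step 1 with the substitution; state before step 1: [3 0 3 3])
1 | fire T1 | [3 3 1 3]
2 | fire T1 | [3 3 1 3]
3 | fire T4 | [6 2 1 1]
4 | fire T4 | [6 2 1 1]

6 2 1 1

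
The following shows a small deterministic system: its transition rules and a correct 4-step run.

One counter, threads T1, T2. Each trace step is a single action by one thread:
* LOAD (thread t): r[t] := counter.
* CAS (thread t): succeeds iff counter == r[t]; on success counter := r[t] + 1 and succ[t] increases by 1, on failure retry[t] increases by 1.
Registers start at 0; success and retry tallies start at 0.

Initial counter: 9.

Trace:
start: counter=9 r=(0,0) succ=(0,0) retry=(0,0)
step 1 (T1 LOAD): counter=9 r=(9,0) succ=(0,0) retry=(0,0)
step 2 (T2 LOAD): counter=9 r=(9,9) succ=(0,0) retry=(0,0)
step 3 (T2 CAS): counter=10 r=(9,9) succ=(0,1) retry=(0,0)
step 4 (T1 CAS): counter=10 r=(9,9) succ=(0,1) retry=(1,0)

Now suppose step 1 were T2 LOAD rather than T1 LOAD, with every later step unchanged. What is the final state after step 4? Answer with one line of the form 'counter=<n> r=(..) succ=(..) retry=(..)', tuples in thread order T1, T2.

(re-executing from step 1 with the substitution; state before step 1: counter=9 r=(0,0) succ=(0,0) retry=(0,0))
step 1 (T2 LOAD): counter=9 r=(0,9) succ=(0,0) retry=(0,0)
step 2 (T2 LOAD): counter=9 r=(0,9) succ=(0,0) retry=(0,0)
step 3 (T2 CAS): counter=10 r=(0,9) succ=(0,1) retry=(0,0)
step 4 (T1 CAS): counter=10 r=(0,9) succ=(0,1) retry=(1,0)

counter=10 r=(0,9) succ=(0,1) retry=(1,0)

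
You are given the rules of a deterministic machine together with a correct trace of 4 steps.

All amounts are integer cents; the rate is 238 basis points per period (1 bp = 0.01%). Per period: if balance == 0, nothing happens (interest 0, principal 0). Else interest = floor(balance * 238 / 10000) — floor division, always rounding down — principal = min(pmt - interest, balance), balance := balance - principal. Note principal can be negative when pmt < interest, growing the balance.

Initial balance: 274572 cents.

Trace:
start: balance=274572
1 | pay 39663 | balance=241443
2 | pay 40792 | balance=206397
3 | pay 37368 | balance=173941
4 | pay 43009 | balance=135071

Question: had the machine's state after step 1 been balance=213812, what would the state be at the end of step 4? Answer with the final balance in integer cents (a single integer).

105419

state after step 1 := balance=213812
2 | pay 40792 | balance=178108
3 | pay 37368 | balance=144978
4 | pay 43009 | balance=105419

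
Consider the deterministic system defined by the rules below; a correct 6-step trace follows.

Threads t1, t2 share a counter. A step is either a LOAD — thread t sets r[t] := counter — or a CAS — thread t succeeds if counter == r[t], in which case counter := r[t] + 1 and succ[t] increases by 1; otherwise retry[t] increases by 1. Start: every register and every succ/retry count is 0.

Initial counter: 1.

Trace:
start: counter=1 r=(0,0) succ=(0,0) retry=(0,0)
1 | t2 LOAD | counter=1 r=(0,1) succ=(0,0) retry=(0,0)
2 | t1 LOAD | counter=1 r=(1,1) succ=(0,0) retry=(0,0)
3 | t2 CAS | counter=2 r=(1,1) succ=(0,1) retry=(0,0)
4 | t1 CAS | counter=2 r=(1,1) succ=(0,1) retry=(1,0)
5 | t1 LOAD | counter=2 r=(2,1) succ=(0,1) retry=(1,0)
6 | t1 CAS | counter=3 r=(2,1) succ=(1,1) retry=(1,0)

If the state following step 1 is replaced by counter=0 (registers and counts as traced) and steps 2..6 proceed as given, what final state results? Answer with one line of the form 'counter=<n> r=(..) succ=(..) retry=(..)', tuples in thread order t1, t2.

state after step 1 := counter=0 r=(0,1) succ=(0,0) retry=(0,0)
2 | t1 LOAD | counter=0 r=(0,1) succ=(0,0) retry=(0,0)
3 | t2 CAS | counter=0 r=(0,1) succ=(0,0) retry=(0,1)
4 | t1 CAS | counter=1 r=(0,1) succ=(1,0) retry=(0,1)
5 | t1 LOAD | counter=1 r=(1,1) succ=(1,0) retry=(0,1)
6 | t1 CAS | counter=2 r=(1,1) succ=(2,0) retry=(0,1)

counter=2 r=(1,1) succ=(2,0) retry=(0,1)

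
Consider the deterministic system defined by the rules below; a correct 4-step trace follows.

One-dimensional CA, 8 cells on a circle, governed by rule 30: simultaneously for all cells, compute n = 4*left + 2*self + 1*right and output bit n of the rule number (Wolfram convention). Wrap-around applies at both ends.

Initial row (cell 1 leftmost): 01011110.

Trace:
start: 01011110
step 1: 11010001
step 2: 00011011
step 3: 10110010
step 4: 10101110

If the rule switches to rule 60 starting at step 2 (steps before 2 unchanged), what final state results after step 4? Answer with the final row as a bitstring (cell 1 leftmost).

(re-executing steps 2..4 under rule 60; state before step 2: 11010001)
step 2: 00111001
step 3: 10100101
step 4: 01110111

01110111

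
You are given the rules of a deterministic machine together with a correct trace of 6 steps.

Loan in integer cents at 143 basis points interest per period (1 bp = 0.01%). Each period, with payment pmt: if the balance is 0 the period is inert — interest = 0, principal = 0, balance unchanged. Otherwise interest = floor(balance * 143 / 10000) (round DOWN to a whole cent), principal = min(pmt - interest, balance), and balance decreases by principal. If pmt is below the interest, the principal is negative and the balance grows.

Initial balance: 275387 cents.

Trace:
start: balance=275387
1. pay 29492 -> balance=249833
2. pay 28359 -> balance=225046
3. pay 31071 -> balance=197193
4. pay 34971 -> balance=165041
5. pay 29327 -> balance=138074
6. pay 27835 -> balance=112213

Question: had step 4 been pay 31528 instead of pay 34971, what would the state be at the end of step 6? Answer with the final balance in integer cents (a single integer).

(re-executing from step 4 with the substitution; state before step 4: balance=197193)
4. pay 31528 -> balance=168484
5. pay 29327 -> balance=141566
6. pay 27835 -> balance=115755

115755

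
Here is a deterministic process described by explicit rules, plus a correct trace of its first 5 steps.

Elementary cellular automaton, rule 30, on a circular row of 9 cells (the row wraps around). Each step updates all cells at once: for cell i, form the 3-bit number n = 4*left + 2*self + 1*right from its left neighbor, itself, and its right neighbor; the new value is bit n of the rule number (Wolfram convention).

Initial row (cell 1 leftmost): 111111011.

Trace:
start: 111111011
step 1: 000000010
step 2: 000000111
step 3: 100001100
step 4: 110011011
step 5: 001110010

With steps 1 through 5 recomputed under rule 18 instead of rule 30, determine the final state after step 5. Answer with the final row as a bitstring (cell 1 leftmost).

(re-executing steps 1..5 under rule 18; state before step 1: 111111011)
step 1: 000000000
step 2: 000000000
step 3: 000000000
step 4: 000000000
step 5: 000000000

000000000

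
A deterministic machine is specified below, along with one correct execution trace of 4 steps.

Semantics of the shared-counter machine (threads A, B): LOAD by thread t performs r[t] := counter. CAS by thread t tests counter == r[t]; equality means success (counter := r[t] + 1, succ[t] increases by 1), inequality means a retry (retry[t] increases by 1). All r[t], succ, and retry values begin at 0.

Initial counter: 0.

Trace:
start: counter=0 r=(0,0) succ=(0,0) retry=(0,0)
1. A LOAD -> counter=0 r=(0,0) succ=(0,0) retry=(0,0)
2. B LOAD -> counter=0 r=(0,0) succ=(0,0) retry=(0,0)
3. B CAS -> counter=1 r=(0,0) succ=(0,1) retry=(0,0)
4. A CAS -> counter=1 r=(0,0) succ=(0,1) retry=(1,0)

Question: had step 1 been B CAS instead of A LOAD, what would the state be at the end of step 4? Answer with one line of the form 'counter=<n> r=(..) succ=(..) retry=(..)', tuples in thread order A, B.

counter=2 r=(0,1) succ=(0,2) retry=(1,0)

(re-executing from step 1 with the substitution; state before step 1: counter=0 r=(0,0) succ=(0,0) retry=(0,0))
1. B CAS -> counter=1 r=(0,0) succ=(0,1) retry=(0,0)
2. B LOAD -> counter=1 r=(0,1) succ=(0,1) retry=(0,0)
3. B CAS -> counter=2 r=(0,1) succ=(0,2) retry=(0,0)
4. A CAS -> counter=2 r=(0,1) succ=(0,2) retry=(1,0)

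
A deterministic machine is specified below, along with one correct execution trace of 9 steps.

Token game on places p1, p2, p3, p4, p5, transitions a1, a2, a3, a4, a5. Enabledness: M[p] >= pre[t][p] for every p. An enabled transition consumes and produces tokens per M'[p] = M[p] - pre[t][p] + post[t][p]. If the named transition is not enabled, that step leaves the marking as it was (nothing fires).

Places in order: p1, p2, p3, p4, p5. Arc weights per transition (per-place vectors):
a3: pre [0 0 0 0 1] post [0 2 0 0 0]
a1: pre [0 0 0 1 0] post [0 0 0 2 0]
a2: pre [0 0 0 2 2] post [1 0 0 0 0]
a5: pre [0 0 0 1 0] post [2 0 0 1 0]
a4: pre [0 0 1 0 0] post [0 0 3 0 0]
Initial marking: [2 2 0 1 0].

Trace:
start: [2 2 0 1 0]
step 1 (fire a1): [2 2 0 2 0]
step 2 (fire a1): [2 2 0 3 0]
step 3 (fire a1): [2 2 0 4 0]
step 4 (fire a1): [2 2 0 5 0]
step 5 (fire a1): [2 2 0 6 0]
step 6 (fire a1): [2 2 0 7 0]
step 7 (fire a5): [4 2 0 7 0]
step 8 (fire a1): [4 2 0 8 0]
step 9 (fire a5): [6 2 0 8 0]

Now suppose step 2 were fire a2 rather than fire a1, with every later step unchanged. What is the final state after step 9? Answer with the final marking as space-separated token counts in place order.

6 2 0 7 0

(re-executing from step 2 with the substitution; state before step 2: [2 2 0 2 0])
step 2 (fire a2): [2 2 0 2 0]
step 3 (fire a1): [2 2 0 3 0]
step 4 (fire a1): [2 2 0 4 0]
step 5 (fire a1): [2 2 0 5 0]
step 6 (fire a1): [2 2 0 6 0]
step 7 (fire a5): [4 2 0 6 0]
step 8 (fire a1): [4 2 0 7 0]
step 9 (fire a5): [6 2 0 7 0]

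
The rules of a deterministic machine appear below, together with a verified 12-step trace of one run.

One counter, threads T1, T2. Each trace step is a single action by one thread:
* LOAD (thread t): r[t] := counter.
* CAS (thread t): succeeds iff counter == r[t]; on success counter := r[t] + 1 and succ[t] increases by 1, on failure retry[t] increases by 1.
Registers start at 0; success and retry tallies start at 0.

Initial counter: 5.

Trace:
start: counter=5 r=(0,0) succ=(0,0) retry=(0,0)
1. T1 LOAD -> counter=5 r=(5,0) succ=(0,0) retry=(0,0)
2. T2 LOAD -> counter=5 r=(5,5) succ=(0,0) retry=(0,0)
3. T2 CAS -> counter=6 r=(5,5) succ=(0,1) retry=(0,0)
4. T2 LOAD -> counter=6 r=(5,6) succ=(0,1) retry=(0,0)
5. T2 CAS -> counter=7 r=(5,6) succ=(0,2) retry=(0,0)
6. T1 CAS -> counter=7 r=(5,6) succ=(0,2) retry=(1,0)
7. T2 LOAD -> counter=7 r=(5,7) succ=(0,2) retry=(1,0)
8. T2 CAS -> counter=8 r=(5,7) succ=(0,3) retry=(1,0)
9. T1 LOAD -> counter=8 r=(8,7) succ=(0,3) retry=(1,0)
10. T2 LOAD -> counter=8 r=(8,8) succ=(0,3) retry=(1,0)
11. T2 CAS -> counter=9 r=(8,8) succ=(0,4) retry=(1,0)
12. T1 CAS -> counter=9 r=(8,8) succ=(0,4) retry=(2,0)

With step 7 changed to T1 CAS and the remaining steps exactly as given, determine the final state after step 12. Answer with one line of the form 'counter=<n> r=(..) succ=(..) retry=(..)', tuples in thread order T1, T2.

(re-executing from step 7 with the substitution; state before step 7: counter=7 r=(5,6) succ=(0,2) retry=(1,0))
7. T1 CAS -> counter=7 r=(5,6) succ=(0,2) retry=(2,0)
8. T2 CAS -> counter=7 r=(5,6) succ=(0,2) retry=(2,1)
9. T1 LOAD -> counter=7 r=(7,6) succ=(0,2) retry=(2,1)
10. T2 LOAD -> counter=7 r=(7,7) succ=(0,2) retry=(2,1)
11. T2 CAS -> counter=8 r=(7,7) succ=(0,3) retry=(2,1)
12. T1 CAS -> counter=8 r=(7,7) succ=(0,3) retry=(3,1)

counter=8 r=(7,7) succ=(0,3) retry=(3,1)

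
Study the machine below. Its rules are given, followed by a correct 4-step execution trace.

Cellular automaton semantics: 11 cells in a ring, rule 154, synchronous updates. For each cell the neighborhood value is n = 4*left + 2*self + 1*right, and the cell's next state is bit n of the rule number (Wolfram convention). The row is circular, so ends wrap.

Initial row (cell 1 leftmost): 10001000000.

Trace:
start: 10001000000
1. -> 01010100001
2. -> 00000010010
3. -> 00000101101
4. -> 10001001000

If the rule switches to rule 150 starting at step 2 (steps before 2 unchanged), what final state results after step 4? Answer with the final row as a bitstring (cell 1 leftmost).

11011010010

(re-executing steps 2..4 under rule 150; state before step 2: 01010100001)
2. -> 01010110011
3. -> 01010001100
4. -> 11011010010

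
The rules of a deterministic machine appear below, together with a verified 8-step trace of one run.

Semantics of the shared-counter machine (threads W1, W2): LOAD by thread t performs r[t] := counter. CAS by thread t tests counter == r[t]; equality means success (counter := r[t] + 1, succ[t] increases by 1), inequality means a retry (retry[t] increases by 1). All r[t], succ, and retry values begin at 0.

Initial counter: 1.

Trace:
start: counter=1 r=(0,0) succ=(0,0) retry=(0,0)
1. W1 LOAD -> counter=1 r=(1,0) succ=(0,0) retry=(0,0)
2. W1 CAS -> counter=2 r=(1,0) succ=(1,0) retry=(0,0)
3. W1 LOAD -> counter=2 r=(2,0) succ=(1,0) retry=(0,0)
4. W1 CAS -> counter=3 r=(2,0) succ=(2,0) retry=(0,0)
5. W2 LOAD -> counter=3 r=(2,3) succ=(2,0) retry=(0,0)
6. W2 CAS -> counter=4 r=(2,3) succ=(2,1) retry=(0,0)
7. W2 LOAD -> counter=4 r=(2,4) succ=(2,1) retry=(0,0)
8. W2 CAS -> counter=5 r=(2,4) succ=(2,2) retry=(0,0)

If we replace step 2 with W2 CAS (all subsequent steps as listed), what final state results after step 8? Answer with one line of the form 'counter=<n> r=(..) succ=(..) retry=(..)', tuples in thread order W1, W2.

(re-executing from step 2 with the substitution; state before step 2: counter=1 r=(1,0) succ=(0,0) retry=(0,0))
2. W2 CAS -> counter=1 r=(1,0) succ=(0,0) retry=(0,1)
3. W1 LOAD -> counter=1 r=(1,0) succ=(0,0) retry=(0,1)
4. W1 CAS -> counter=2 r=(1,0) succ=(1,0) retry=(0,1)
5. W2 LOAD -> counter=2 r=(1,2) succ=(1,0) retry=(0,1)
6. W2 CAS -> counter=3 r=(1,2) succ=(1,1) retry=(0,1)
7. W2 LOAD -> counter=3 r=(1,3) succ=(1,1) retry=(0,1)
8. W2 CAS -> counter=4 r=(1,3) succ=(1,2) retry=(0,1)

counter=4 r=(1,3) succ=(1,2) retry=(0,1)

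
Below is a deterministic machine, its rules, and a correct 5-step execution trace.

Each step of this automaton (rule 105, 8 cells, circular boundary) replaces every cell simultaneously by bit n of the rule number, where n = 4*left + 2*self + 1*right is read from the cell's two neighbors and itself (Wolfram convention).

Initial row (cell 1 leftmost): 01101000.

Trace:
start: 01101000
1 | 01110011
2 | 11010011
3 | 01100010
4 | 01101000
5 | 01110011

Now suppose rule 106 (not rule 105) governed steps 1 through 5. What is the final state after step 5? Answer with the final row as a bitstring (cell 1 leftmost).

(re-executing steps 1..5 under rule 106; state before step 1: 01101000)
1 | 11110000
2 | 10010001
3 | 10100011
4 | 11000110
5 | 11001111

11001111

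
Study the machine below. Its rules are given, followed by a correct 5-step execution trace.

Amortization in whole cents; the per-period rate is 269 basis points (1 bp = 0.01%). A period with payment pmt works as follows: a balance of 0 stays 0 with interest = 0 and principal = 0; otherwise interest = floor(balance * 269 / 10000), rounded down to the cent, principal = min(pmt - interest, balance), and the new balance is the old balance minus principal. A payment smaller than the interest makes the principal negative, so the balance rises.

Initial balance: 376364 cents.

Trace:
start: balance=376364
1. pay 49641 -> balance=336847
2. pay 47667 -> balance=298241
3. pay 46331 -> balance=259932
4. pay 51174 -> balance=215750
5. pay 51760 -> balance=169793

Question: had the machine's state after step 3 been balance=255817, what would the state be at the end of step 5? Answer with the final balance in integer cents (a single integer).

165453

state after step 3 := balance=255817
4. pay 51174 -> balance=211524
5. pay 51760 -> balance=165453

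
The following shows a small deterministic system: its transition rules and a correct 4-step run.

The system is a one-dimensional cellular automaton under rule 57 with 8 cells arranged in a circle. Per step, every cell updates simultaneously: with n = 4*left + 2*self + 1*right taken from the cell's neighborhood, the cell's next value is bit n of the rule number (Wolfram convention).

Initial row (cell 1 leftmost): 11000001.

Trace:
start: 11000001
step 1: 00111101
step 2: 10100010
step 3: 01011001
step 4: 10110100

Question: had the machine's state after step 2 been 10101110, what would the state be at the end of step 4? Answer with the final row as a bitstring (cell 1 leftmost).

state after step 2 := 10101110
step 3: 01011001
step 4: 10110100

10110100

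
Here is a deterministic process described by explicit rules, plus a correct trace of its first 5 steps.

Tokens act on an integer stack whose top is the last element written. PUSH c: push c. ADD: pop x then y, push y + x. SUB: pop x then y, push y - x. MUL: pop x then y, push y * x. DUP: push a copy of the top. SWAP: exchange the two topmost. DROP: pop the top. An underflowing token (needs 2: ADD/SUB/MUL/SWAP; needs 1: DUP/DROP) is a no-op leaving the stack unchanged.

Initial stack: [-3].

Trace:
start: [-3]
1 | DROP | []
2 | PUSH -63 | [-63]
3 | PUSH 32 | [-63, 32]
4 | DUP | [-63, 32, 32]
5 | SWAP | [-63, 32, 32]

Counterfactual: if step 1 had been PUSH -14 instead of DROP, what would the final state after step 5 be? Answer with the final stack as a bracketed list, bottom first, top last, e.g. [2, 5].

(re-executing from step 1 with the substitution; state before step 1: [-3])
1 | PUSH -14 | [-3, -14]
2 | PUSH -63 | [-3, -14, -63]
3 | PUSH 32 | [-3, -14, -63, 32]
4 | DUP | [-3, -14, -63, 32, 32]
5 | SWAP | [-3, -14, -63, 32, 32]

[-3, -14, -63, 32, 32]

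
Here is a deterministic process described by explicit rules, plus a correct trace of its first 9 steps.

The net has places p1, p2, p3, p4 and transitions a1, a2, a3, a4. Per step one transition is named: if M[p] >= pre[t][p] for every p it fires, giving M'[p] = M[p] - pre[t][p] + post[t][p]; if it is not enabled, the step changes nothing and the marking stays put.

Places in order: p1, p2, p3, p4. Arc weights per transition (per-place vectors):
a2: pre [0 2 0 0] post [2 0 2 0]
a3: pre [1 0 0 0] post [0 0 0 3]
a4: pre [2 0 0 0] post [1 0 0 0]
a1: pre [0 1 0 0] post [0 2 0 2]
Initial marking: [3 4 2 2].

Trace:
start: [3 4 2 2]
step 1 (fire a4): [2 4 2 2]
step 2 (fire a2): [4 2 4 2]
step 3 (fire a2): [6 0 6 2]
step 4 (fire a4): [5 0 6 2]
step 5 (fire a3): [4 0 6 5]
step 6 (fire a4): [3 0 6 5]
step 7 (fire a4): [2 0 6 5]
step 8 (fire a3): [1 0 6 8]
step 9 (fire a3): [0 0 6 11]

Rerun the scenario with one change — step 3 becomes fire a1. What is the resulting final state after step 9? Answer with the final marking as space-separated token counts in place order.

0 3 4 10

(re-executing from step 3 with the substitution; state before step 3: [4 2 4 2])
step 3 (fire a1): [4 3 4 4]
step 4 (fire a4): [3 3 4 4]
step 5 (fire a3): [2 3 4 7]
step 6 (fire a4): [1 3 4 7]
step 7 (fire a4): [1 3 4 7]
step 8 (fire a3): [0 3 4 10]
step 9 (fire a3): [0 3 4 10]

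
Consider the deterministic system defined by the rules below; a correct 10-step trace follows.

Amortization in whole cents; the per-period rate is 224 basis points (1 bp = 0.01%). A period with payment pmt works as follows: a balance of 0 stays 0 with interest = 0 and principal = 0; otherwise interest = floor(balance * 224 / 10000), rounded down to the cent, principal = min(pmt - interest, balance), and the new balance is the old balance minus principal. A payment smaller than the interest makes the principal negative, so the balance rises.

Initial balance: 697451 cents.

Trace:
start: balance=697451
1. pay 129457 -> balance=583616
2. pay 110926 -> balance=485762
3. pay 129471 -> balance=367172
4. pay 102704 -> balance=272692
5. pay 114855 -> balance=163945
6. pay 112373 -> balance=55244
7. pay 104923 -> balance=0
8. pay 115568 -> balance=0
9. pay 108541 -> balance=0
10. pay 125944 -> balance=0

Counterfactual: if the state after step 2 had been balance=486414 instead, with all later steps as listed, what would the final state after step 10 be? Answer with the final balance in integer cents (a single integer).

0

state after step 2 := balance=486414
3. pay 129471 -> balance=367838
4. pay 102704 -> balance=273373
5. pay 114855 -> balance=164641
6. pay 112373 -> balance=55955
7. pay 104923 -> balance=0
8. pay 115568 -> balance=0
9. pay 108541 -> balance=0
10. pay 125944 -> balance=0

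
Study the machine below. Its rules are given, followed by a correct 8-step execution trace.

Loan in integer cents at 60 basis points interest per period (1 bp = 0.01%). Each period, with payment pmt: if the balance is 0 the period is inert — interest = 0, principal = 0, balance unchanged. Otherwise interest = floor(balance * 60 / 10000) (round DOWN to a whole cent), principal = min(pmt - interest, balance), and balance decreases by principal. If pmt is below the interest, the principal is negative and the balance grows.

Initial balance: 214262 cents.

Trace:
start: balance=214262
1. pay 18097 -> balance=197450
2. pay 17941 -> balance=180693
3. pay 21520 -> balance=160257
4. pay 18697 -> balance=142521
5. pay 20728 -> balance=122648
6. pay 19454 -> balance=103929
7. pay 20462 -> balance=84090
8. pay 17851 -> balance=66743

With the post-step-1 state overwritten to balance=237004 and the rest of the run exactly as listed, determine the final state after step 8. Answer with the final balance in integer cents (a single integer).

107988

state after step 1 := balance=237004
2. pay 17941 -> balance=220485
3. pay 21520 -> balance=200287
4. pay 18697 -> balance=182791
5. pay 20728 -> balance=163159
6. pay 19454 -> balance=144683
7. pay 20462 -> balance=125089
8. pay 17851 -> balance=107988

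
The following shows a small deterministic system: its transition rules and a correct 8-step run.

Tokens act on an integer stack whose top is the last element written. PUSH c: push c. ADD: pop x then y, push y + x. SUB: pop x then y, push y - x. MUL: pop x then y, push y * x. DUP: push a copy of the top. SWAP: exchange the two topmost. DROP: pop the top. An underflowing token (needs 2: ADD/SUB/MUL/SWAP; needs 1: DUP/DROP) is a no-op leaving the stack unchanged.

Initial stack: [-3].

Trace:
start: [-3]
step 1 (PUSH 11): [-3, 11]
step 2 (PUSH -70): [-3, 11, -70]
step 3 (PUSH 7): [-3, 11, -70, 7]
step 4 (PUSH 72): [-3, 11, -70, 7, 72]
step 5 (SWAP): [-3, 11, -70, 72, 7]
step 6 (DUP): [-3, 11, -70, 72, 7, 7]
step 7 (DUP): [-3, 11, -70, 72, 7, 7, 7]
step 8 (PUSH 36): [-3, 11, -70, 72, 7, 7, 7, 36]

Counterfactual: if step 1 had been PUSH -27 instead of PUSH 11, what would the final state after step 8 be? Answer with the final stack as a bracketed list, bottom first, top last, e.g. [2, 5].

[-3, -27, -70, 72, 7, 7, 7, 36]

(re-executing from step 1 with the substitution; state before step 1: [-3])
step 1 (PUSH -27): [-3, -27]
step 2 (PUSH -70): [-3, -27, -70]
step 3 (PUSH 7): [-3, -27, -70, 7]
step 4 (PUSH 72): [-3, -27, -70, 7, 72]
step 5 (SWAP): [-3, -27, -70, 72, 7]
step 6 (DUP): [-3, -27, -70, 72, 7, 7]
step 7 (DUP): [-3, -27, -70, 72, 7, 7, 7]
step 8 (PUSH 36): [-3, -27, -70, 72, 7, 7, 7, 36]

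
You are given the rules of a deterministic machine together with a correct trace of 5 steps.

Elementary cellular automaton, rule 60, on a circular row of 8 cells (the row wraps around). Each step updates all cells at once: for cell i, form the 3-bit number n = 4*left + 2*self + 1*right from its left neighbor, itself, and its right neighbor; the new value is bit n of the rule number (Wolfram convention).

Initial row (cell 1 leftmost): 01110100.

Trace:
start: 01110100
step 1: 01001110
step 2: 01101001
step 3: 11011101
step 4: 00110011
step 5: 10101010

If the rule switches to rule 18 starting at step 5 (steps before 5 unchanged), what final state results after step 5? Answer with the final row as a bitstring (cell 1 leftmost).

11001100

(re-executing step 5 under rule 18; state before step 5: 00110011)
step 5: 11001100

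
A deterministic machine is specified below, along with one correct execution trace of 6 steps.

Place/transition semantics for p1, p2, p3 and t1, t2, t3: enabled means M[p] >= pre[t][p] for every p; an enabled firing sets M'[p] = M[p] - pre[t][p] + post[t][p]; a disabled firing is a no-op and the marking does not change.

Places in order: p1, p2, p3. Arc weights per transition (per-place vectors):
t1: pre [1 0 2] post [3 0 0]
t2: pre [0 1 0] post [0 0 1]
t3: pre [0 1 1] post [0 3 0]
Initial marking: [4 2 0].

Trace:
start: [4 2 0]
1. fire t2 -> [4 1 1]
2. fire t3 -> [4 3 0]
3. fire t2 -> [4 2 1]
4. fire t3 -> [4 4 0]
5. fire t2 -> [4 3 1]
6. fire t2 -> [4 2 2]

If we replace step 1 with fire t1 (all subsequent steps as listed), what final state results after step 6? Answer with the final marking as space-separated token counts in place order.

4 1 2

(re-executing from step 1 with the substitution; state before step 1: [4 2 0])
1. fire t1 -> [4 2 0]
2. fire t3 -> [4 2 0]
3. fire t2 -> [4 1 1]
4. fire t3 -> [4 3 0]
5. fire t2 -> [4 2 1]
6. fire t2 -> [4 1 2]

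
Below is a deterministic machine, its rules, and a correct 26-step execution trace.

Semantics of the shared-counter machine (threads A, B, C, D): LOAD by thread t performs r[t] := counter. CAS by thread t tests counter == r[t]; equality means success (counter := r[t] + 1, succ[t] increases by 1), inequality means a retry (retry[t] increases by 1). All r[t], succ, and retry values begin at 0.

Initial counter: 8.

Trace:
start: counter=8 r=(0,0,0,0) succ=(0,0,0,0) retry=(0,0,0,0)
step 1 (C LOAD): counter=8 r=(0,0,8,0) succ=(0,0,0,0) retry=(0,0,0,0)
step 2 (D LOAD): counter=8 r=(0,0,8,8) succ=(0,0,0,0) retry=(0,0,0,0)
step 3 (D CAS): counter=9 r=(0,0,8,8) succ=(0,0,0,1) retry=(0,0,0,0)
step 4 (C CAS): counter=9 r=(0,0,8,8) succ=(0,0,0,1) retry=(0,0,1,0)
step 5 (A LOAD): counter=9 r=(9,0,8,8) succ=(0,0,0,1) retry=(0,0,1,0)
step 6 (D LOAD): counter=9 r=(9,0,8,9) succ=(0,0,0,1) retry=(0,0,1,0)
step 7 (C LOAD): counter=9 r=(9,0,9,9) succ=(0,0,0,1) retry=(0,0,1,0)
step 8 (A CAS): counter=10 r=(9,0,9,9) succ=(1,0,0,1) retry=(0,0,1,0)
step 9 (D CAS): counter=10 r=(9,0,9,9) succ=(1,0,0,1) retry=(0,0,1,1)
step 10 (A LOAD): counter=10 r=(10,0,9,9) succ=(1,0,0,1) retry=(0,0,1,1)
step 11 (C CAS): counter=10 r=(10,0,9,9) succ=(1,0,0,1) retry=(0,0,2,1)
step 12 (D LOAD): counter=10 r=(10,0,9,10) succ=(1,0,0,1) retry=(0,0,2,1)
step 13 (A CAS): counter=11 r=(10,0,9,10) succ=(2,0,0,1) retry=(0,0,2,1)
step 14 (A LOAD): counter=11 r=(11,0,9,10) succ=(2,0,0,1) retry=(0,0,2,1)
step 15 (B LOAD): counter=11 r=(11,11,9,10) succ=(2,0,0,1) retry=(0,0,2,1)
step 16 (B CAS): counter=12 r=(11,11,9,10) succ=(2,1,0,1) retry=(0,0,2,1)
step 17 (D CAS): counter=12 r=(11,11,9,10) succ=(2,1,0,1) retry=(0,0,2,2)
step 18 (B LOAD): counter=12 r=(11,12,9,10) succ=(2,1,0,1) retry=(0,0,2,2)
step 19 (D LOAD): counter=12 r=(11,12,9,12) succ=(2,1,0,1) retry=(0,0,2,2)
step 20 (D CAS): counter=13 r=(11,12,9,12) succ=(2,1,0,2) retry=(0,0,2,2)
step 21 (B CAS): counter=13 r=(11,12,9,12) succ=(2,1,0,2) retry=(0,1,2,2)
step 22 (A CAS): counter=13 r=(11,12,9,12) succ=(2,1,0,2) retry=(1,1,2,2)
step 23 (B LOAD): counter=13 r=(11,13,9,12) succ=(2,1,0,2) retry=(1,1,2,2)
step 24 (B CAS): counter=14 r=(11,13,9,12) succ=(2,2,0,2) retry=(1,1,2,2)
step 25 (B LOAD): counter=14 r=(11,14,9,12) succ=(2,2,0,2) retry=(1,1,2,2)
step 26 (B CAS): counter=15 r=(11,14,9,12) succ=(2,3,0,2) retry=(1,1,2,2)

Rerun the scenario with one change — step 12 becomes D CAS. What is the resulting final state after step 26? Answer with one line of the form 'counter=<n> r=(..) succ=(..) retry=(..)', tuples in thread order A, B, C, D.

counter=15 r=(11,14,9,12) succ=(2,3,0,2) retry=(1,1,2,3)

(re-executing from step 12 with the substitution; state before step 12: counter=10 r=(10,0,9,9) succ=(1,0,0,1) retry=(0,0,2,1))
step 12 (D CAS): counter=10 r=(10,0,9,9) succ=(1,0,0,1) retry=(0,0,2,2)
step 13 (A CAS): counter=11 r=(10,0,9,9) succ=(2,0,0,1) retry=(0,0,2,2)
step 14 (A LOAD): counter=11 r=(11,0,9,9) succ=(2,0,0,1) retry=(0,0,2,2)
step 15 (B LOAD): counter=11 r=(11,11,9,9) succ=(2,0,0,1) retry=(0,0,2,2)
step 16 (B CAS): counter=12 r=(11,11,9,9) succ=(2,1,0,1) retry=(0,0,2,2)
step 17 (D CAS): counter=12 r=(11,11,9,9) succ=(2,1,0,1) retry=(0,0,2,3)
step 18 (B LOAD): counter=12 r=(11,12,9,9) succ=(2,1,0,1) retry=(0,0,2,3)
step 19 (D LOAD): counter=12 r=(11,12,9,12) succ=(2,1,0,1) retry=(0,0,2,3)
step 20 (D CAS): counter=13 r=(11,12,9,12) succ=(2,1,0,2) retry=(0,0,2,3)
step 21 (B CAS): counter=13 r=(11,12,9,12) succ=(2,1,0,2) retry=(0,1,2,3)
step 22 (A CAS): counter=13 r=(11,12,9,12) succ=(2,1,0,2) retry=(1,1,2,3)
step 23 (B LOAD): counter=13 r=(11,13,9,12) succ=(2,1,0,2) retry=(1,1,2,3)
step 24 (B CAS): counter=14 r=(11,13,9,12) succ=(2,2,0,2) retry=(1,1,2,3)
step 25 (B LOAD): counter=14 r=(11,14,9,12) succ=(2,2,0,2) retry=(1,1,2,3)
step 26 (B CAS): counter=15 r=(11,14,9,12) succ=(2,3,0,2) retry=(1,1,2,3)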